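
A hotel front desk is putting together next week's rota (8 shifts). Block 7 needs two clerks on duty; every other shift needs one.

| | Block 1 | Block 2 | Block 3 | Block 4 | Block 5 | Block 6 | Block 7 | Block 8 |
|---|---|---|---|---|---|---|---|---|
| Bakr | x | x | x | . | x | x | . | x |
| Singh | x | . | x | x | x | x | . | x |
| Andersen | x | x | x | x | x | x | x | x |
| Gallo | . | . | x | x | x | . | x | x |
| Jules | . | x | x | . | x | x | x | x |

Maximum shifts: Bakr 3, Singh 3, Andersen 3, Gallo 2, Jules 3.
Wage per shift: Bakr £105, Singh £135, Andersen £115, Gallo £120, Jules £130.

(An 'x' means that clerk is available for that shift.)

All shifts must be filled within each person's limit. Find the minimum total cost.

£1030

Picking the cheapest available clerk for each shift independently would cost £980, but that ignores the shift limits.
An optimal schedule: Block 1→Bakr, Block 2→Bakr, Block 3→Andersen, Block 4→Andersen, Block 5→Gallo, Block 6→Bakr, Block 7→Andersen+Gallo, Block 8→Jules.
Total: 105 + 105 + 115 + 115 + 120 + 105 + 115 + 120 + 130 = £1030.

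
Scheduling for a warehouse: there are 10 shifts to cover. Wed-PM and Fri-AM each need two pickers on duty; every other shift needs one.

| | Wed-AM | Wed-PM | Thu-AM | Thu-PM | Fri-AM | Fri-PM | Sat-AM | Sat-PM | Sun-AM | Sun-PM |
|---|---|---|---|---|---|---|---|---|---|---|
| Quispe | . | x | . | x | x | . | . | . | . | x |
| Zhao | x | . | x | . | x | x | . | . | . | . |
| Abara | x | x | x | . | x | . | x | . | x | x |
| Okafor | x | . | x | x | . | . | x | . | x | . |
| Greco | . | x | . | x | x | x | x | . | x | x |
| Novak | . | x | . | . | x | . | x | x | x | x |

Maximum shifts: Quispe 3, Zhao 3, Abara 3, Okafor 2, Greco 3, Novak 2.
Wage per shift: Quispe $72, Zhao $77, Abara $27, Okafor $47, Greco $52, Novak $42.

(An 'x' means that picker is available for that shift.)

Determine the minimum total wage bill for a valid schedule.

Sat-PM can only be covered by Novak, so that assignment is forced.
Picking the cheapest available picker for each shift independently would cost $414, but that ignores the shift limits.
An optimal schedule: Wed-AM→Abara, Wed-PM→Greco+Quispe, Thu-AM→Abara, Thu-PM→Okafor, Fri-AM→Greco+Quispe, Fri-PM→Greco, Sat-AM→Abara, Sat-PM→Novak, Sun-AM→Okafor, Sun-PM→Novak.
Total: 27 + 52 + 72 + 27 + 47 + 52 + 72 + 52 + 27 + 42 + 47 + 42 = $559.

$559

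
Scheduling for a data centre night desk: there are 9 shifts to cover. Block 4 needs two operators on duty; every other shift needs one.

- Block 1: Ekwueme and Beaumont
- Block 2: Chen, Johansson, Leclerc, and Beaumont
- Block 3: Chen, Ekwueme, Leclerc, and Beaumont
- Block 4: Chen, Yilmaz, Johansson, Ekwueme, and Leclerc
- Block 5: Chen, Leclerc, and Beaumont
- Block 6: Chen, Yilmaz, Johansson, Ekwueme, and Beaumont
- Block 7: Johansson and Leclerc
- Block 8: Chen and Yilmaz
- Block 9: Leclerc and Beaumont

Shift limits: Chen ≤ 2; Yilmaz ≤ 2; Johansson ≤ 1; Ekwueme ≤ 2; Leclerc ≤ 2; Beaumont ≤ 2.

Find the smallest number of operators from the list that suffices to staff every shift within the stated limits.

5

10 slots to fill and no one can take more than 2, so at least ⌈10/2⌉ = 5 operators are needed.
Chen, Yilmaz, Ekwueme, Leclerc, and Beaumont alone can cover everything: Block 1→Ekwueme, Block 2→Chen, Block 3→Beaumont, Block 4→Yilmaz+Ekwueme, Block 5→Beaumont, Block 6→Yilmaz, Block 7→Leclerc, Block 8→Chen, Block 9→Leclerc.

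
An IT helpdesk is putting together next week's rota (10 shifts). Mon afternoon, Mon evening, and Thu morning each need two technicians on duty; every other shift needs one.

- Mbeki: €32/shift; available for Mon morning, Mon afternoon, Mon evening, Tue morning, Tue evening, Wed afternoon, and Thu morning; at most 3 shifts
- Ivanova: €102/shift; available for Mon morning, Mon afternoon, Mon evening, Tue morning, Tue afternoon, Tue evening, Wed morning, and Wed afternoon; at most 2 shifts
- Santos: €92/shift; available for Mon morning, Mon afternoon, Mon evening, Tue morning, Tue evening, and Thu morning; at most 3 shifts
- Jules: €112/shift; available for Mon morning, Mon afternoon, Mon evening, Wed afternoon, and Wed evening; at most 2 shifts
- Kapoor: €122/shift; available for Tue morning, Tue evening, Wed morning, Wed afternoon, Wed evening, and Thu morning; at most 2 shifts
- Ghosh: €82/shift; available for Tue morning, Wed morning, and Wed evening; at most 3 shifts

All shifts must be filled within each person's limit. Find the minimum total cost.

€1046

Tue afternoon can only be covered by Ivanova, so that assignment is forced.
Picking the cheapest available technician for each shift independently would cost €766, but that ignores the shift limits.
An optimal schedule: Mon morning→Mbeki, Mon afternoon→Santos+Jules, Mon evening→Santos+Jules, Tue morning→Ghosh, Tue afternoon→Ivanova, Tue evening→Mbeki, Wed morning→Ghosh, Wed afternoon→Ivanova, Wed evening→Ghosh, Thu morning→Mbeki+Santos.
Total: 32 + 92 + 112 + 92 + 112 + 82 + 102 + 32 + 82 + 102 + 82 + 32 + 92 = €1046.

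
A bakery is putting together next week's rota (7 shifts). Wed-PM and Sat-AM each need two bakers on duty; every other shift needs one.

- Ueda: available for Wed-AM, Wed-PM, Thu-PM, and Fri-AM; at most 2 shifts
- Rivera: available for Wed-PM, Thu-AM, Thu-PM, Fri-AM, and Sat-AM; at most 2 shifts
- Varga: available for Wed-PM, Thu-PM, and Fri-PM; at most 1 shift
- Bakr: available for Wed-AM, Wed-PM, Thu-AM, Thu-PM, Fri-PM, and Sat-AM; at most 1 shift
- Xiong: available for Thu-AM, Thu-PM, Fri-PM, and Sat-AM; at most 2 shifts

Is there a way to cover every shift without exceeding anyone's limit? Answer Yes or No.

Total capacity is 2+2+1+1+2 = 8 but 9 worker-slots are needed — infeasible.

No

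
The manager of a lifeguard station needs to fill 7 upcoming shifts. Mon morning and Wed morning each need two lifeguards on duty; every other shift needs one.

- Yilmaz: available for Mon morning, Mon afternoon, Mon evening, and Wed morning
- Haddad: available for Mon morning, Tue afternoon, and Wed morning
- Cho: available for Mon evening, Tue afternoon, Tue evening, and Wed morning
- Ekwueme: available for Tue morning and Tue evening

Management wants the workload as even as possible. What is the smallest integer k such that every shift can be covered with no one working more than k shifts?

3

With 4 lifeguards and 9 worker-slots to fill, someone must work at least ⌈9/4⌉ = 3 shifts, so k ≥ 3.
k = 3 works: Mon morning→Yilmaz+Haddad, Mon afternoon→Yilmaz, Mon evening→Yilmaz, Tue morning→Ekwueme, Tue afternoon→Haddad, Tue evening→Cho, Wed morning→Haddad+Cho.
Loads: Yilmaz 3, Haddad 3, Cho 2, Ekwueme 1 — all ≤ 3.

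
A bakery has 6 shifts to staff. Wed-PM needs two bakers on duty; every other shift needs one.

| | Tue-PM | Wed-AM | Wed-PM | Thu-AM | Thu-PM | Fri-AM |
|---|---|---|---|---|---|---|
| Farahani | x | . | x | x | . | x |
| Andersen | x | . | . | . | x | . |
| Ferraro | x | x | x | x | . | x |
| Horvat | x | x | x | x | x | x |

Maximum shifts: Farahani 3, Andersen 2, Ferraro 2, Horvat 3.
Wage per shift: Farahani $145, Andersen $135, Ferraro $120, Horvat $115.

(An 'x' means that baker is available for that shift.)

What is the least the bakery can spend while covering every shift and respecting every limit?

$855

Picking the cheapest available baker for each shift independently would cost $810, but that ignores the shift limits.
An optimal schedule: Tue-PM→Andersen, Wed-AM→Horvat, Wed-PM→Horvat+Ferraro, Thu-AM→Horvat, Thu-PM→Andersen, Fri-AM→Ferraro.
Total: 135 + 115 + 115 + 120 + 115 + 135 + 120 = $855.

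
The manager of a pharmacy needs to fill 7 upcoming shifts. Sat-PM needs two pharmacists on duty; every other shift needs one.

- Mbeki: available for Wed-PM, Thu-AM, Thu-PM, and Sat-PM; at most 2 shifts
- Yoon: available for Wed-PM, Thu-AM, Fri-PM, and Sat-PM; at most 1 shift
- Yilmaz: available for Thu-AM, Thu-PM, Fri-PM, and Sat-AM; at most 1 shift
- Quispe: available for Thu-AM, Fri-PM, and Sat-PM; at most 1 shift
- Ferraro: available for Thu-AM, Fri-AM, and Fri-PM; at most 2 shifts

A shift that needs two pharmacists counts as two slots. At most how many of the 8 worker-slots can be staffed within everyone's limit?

7

Total capacity across all pharmacists is 2+1+1+1+2 = 7, and 8 slots are needed, so at most 7 can be filled.
An assignment achieving 7: Wed-PM→Mbeki, Thu-PM→Mbeki, Fri-AM→Ferraro, Fri-PM→Ferraro, Sat-AM→Yilmaz, Sat-PM→Yoon+Quispe.
Loads: Mbeki 2/2, Yoon 1/1, Yilmaz 1/1, Quispe 1/1, Ferraro 2/2.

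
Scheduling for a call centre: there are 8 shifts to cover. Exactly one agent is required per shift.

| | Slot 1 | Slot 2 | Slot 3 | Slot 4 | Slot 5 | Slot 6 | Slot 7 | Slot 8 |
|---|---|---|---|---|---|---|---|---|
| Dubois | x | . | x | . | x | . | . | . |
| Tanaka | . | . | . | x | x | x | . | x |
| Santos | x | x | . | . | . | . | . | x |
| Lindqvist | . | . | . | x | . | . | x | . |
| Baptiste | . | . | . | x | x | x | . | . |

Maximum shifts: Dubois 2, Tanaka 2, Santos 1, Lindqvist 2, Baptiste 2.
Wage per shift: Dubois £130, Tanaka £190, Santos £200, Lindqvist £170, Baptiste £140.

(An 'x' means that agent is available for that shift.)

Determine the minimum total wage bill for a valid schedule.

Slot 2 can only be covered by Santos, so that assignment is forced.
Slot 3 can only be covered by Dubois, so that assignment is forced.
Slot 7 can only be covered by Lindqvist, so that assignment is forced.
Picking the cheapest available agent for each shift independently would cost £1230, but that ignores the shift limits.
An optimal schedule: Slot 1→Dubois, Slot 2→Santos, Slot 3→Dubois, Slot 4→Lindqvist, Slot 5→Baptiste, Slot 6→Baptiste, Slot 7→Lindqvist, Slot 8→Tanaka.
Total: 130 + 200 + 130 + 170 + 140 + 140 + 170 + 190 = £1270.

£1270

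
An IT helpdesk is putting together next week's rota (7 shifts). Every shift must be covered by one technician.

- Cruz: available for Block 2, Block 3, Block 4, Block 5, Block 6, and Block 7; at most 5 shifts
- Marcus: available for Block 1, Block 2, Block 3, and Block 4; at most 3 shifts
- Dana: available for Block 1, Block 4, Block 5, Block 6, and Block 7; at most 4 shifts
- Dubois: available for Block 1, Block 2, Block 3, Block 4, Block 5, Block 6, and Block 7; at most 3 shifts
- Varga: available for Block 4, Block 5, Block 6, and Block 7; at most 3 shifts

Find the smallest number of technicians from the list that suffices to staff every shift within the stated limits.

2

7 slots to fill and no one can take more than 5, so at least ⌈7/5⌉ = 2 technicians are needed.
Cruz and Marcus alone can cover everything: Block 1→Marcus, Block 2→Cruz, Block 3→Cruz, Block 4→Marcus, Block 5→Cruz, Block 6→Cruz, Block 7→Cruz.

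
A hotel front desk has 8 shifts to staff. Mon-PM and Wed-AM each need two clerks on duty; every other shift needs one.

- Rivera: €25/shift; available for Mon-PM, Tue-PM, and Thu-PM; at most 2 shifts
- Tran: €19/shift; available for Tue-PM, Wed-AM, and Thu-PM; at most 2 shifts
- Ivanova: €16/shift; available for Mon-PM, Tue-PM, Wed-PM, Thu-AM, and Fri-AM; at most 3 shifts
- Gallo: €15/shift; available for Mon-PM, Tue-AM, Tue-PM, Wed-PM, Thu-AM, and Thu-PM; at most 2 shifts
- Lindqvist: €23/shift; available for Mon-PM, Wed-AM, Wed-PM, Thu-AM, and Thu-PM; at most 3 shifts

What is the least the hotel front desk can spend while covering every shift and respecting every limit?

Tue-AM can only be covered by Gallo, so that assignment is forced.
Wed-AM can only be covered by Tran and Lindqvist, so that assignment is forced.
Fri-AM can only be covered by Ivanova, so that assignment is forced.
Picking the cheapest available clerk for each shift independently would cost €164, but that ignores the shift limits.
An optimal schedule: Mon-PM→Ivanova+Lindqvist, Tue-AM→Gallo, Tue-PM→Tran, Wed-AM→Tran+Lindqvist, Wed-PM→Gallo, Thu-AM→Ivanova, Thu-PM→Lindqvist, Fri-AM→Ivanova.
Total: 16 + 23 + 15 + 19 + 19 + 23 + 15 + 16 + 23 + 16 = €185.

€185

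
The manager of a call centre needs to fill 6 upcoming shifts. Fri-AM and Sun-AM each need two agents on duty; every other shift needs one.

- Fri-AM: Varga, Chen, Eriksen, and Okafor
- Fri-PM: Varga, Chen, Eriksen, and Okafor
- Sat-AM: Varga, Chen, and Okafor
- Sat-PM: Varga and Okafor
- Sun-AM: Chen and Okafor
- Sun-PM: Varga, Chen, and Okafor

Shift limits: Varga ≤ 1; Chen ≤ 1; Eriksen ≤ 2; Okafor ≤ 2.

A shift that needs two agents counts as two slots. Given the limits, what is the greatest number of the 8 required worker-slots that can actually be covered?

6

Total capacity across all agents is 1+1+2+2 = 6, and 8 slots are needed, so at most 6 can be filled.
An assignment achieving 6: Fri-AM→Eriksen, Fri-PM→Eriksen, Sat-AM→Okafor, Sat-PM→Varga, Sun-AM→Chen+Okafor.
Loads: Varga 1/1, Chen 1/1, Eriksen 2/2, Okafor 2/2.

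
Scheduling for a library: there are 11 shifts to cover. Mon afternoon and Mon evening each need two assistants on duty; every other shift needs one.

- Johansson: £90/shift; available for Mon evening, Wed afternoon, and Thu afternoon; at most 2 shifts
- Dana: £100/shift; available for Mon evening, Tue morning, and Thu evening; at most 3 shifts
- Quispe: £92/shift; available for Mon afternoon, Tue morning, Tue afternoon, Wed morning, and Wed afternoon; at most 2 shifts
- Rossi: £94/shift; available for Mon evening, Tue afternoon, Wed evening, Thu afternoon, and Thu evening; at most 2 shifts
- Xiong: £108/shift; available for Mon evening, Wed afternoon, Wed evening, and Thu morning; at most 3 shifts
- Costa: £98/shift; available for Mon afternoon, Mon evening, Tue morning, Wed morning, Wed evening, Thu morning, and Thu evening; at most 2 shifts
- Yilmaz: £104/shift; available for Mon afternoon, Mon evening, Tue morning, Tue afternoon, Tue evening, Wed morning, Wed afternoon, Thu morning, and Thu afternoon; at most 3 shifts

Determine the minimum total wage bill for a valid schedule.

£1256

Tue evening can only be covered by Yilmaz, so that assignment is forced.
Picking the cheapest available assistant for each shift independently would cost £1220, but that ignores the shift limits.
An optimal schedule: Mon afternoon→Quispe+Costa, Mon evening→Rossi+Dana, Tue morning→Dana, Tue afternoon→Quispe, Tue evening→Yilmaz, Wed morning→Costa, Wed afternoon→Johansson, Wed evening→Rossi, Thu morning→Yilmaz, Thu afternoon→Johansson, Thu evening→Dana.
Total: 92 + 98 + 94 + 100 + 100 + 92 + 104 + 98 + 90 + 94 + 104 + 90 + 100 = £1256.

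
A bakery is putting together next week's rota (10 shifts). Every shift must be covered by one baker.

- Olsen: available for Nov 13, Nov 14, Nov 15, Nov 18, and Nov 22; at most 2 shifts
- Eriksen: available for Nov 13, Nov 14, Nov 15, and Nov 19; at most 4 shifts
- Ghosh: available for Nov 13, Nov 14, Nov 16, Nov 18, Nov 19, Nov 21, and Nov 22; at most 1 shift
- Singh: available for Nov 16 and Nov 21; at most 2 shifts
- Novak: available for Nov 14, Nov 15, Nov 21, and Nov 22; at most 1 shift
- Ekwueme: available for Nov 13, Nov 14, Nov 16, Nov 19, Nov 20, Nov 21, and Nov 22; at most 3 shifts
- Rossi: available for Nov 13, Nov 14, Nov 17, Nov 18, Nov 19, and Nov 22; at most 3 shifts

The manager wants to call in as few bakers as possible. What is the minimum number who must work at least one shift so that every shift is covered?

3

10 slots to fill and no one can take more than 4, so at least ⌈10/4⌉ = 3 bakers are needed.
Eriksen, Ekwueme, and Rossi alone can cover everything: Nov 13→Eriksen, Nov 14→Eriksen, Nov 15→Eriksen, Nov 16→Ekwueme, Nov 17→Rossi, Nov 18→Rossi, Nov 19→Eriksen, Nov 20→Ekwueme, Nov 21→Ekwueme, Nov 22→Rossi.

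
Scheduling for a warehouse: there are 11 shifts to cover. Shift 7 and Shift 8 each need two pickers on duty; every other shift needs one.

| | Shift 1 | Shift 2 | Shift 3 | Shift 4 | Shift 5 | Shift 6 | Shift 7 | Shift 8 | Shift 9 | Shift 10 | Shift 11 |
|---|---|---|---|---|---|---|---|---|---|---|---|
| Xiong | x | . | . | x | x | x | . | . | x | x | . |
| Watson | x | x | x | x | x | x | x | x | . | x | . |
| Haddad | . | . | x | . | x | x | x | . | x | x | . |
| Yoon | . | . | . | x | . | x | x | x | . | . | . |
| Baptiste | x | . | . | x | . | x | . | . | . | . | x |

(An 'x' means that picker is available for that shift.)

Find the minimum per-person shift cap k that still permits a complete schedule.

With 5 pickers and 13 worker-slots to fill, someone must work at least ⌈13/5⌉ = 3 shifts, so k ≥ 3.
k = 3 works: Shift 1→Xiong, Shift 2→Watson, Shift 3→Watson, Shift 4→Yoon, Shift 5→Xiong, Shift 6→Haddad, Shift 7→Haddad+Yoon, Shift 8→Watson+Yoon, Shift 9→Xiong, Shift 10→Haddad, Shift 11→Baptiste.
Loads: Xiong 3, Watson 3, Haddad 3, Yoon 3, Baptiste 1 — all ≤ 3.

3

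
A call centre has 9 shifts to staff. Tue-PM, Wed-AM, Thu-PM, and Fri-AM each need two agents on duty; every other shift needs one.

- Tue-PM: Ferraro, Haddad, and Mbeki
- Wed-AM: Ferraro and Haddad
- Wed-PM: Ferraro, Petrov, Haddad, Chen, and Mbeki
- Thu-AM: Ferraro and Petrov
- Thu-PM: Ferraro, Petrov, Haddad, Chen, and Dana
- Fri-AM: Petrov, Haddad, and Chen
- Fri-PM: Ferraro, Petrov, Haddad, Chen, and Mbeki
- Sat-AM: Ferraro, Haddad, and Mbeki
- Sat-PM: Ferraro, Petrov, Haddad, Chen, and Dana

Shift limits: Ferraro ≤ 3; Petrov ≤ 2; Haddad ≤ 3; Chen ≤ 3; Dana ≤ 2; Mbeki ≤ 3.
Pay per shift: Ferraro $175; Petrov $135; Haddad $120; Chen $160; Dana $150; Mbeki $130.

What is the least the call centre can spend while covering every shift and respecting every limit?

$1815

Wed-AM can only be covered by Ferraro and Haddad, so that assignment is forced.
Picking the cheapest available agent for each shift independently would cost $1670, but that ignores the shift limits.
An optimal schedule: Tue-PM→Haddad+Mbeki, Wed-AM→Haddad+Ferraro, Wed-PM→Mbeki, Thu-AM→Petrov, Thu-PM→Dana+Chen, Fri-AM→Haddad+Petrov, Fri-PM→Chen, Sat-AM→Mbeki, Sat-PM→Dana.
Total: 120 + 130 + 120 + 175 + 130 + 135 + 150 + 160 + 120 + 135 + 160 + 130 + 150 = $1815.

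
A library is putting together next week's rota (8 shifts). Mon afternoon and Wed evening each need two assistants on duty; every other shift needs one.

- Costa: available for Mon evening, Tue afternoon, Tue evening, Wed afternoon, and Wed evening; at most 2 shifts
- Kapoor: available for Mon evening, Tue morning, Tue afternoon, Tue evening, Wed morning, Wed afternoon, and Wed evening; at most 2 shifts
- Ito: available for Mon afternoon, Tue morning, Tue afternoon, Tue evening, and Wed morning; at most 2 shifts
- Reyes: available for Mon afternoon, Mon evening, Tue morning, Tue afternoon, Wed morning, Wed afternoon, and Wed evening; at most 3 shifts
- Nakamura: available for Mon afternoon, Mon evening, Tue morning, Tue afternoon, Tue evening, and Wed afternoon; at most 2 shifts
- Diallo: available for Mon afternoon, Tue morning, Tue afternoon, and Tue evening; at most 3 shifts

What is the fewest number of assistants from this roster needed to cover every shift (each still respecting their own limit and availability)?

10 slots to fill and no one can take more than 3, so at least ⌈10/3⌉ = 4 assistants are needed.
Costa, Kapoor, Reyes, and Diallo alone can cover everything: Mon afternoon→Reyes+Diallo, Mon evening→Costa, Tue morning→Kapoor, Tue afternoon→Diallo, Tue evening→Diallo, Wed morning→Kapoor, Wed afternoon→Reyes, Wed evening→Costa+Reyes.

4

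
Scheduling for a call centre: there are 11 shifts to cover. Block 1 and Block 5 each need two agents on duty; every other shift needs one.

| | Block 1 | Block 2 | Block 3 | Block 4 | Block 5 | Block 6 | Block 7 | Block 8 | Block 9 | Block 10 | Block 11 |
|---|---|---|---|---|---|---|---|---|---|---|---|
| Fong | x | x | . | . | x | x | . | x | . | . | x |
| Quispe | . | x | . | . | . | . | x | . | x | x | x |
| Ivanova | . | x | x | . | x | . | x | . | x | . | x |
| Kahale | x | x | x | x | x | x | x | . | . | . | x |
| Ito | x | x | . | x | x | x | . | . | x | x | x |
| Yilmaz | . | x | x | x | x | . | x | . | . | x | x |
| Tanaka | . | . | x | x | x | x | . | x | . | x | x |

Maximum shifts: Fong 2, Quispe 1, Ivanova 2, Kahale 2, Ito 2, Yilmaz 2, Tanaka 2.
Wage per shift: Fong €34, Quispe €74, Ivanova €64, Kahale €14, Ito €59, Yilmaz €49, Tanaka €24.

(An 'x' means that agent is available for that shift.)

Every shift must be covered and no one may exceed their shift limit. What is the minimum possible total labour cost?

Picking the cheapest available agent for each shift independently would cost €277, but that ignores the shift limits.
An optimal schedule: Block 1→Fong+Kahale, Block 2→Yilmaz, Block 3→Ivanova, Block 4→Kahale, Block 5→Yilmaz+Tanaka, Block 6→Ito, Block 7→Ivanova, Block 8→Fong, Block 9→Quispe, Block 10→Ito, Block 11→Tanaka.
Total: 34 + 14 + 49 + 64 + 14 + 49 + 24 + 59 + 64 + 34 + 74 + 59 + 24 = €562.

€562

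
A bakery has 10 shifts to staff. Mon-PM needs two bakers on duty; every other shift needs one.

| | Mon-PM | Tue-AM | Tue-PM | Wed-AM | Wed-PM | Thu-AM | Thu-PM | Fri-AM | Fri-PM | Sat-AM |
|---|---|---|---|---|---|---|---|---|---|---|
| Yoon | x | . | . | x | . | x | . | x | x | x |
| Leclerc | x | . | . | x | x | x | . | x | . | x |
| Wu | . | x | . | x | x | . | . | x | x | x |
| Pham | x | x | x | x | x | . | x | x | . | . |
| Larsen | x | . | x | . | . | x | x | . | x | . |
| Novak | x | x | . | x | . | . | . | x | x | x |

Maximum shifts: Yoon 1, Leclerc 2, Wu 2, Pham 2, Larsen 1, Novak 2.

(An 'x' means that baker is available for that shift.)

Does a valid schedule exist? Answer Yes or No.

No

Total capacity is 1+2+2+2+1+2 = 10 but 11 worker-slots are needed — infeasible.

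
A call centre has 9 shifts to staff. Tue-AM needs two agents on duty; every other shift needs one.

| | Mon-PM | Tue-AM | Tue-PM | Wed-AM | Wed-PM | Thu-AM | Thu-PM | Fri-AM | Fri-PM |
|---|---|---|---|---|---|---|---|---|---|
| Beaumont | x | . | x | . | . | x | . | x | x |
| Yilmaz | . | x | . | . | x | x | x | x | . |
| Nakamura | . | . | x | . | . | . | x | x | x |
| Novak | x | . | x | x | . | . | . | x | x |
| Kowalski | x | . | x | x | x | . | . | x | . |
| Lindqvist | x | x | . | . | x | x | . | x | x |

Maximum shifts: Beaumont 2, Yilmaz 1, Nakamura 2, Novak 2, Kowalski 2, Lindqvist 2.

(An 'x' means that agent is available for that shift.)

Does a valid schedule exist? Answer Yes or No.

Tue-AM can only be covered by Yilmaz and Lindqvist, so that assignment is forced.
One valid schedule: Mon-PM→Beaumont, Tue-AM→Yilmaz+Lindqvist, Tue-PM→Nakamura, Wed-AM→Novak, Wed-PM→Kowalski, Thu-AM→Beaumont, Thu-PM→Nakamura, Fri-AM→Kowalski, Fri-PM→Novak.
Loads: Beaumont 2/2, Yilmaz 1/1, Nakamura 2/2, Novak 2/2, Kowalski 2/2, Lindqvist 1/2 — all within limits.

Yes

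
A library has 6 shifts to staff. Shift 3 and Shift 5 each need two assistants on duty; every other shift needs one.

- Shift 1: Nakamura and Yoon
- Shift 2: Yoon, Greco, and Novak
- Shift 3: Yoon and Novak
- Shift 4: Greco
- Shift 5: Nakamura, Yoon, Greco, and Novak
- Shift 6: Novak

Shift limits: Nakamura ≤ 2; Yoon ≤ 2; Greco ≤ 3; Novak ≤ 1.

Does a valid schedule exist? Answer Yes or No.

No

Total capacity is 8 and 8 slots are needed, so capacity alone doesn't rule it out.
Shifts {Shift 3, Shift 6} need 3 worker-slots in total, but the assistants available for any of those shifts (Yoon and Novak) can supply at most 2 among them. So no valid schedule exists.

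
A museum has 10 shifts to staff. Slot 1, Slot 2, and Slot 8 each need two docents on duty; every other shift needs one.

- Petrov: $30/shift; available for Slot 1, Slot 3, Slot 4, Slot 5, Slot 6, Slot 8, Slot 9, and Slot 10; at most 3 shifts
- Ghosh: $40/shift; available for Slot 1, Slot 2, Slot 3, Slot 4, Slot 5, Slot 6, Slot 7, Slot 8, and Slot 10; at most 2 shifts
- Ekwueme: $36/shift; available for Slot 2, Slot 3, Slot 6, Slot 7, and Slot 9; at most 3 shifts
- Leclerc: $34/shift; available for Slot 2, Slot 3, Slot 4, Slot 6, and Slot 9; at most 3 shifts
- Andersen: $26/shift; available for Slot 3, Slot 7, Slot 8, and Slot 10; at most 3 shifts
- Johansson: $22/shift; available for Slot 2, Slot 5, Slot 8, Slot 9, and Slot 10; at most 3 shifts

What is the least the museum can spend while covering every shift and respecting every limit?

$376

Slot 1 can only be covered by Petrov and Ghosh, so that assignment is forced.
Picking the cheapest available docent for each shift independently would cost $352, but that ignores the shift limits.
An optimal schedule: Slot 1→Petrov+Ghosh, Slot 2→Johansson+Leclerc, Slot 3→Leclerc, Slot 4→Petrov, Slot 5→Johansson, Slot 6→Petrov, Slot 7→Andersen, Slot 8→Johansson+Andersen, Slot 9→Leclerc, Slot 10→Andersen.
Total: 30 + 40 + 22 + 34 + 34 + 30 + 22 + 30 + 26 + 22 + 26 + 34 + 26 = $376.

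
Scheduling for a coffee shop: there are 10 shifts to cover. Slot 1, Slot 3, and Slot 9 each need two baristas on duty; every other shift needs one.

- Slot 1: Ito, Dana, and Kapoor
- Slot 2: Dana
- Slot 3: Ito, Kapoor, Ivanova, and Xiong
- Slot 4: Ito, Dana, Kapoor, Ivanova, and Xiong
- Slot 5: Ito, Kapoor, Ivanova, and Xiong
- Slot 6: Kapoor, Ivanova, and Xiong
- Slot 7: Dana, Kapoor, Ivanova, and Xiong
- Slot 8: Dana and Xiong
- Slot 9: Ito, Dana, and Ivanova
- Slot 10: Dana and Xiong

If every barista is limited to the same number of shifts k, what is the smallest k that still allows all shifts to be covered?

3

With 5 baristas and 13 worker-slots to fill, someone must work at least ⌈13/5⌉ = 3 shifts, so k ≥ 3.
k = 3 works: Slot 1→Ito+Kapoor, Slot 2→Dana, Slot 3→Ivanova+Xiong, Slot 4→Ivanova, Slot 5→Ito, Slot 6→Kapoor, Slot 7→Kapoor, Slot 8→Dana, Slot 9→Ito+Ivanova, Slot 10→Dana.
Loads: Ito 3, Dana 3, Kapoor 3, Ivanova 3, Xiong 1 — all ≤ 3.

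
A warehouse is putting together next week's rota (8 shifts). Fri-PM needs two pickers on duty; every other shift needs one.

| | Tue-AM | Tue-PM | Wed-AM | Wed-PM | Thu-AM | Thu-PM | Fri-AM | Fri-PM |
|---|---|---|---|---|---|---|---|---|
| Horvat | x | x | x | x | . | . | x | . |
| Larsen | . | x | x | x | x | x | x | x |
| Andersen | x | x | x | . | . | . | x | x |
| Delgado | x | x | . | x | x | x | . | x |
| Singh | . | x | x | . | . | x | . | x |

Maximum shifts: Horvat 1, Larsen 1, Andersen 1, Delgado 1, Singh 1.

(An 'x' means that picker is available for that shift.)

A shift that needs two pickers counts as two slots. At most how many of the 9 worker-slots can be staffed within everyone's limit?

Total capacity across all pickers is 1+1+1+1+1 = 5, and 9 slots are needed, so at most 5 can be filled.
An assignment achieving 5: Tue-AM→Horvat, Wed-PM→Delgado, Thu-AM→Larsen, Thu-PM→Singh, Fri-AM→Andersen.
Loads: Horvat 1/1, Larsen 1/1, Andersen 1/1, Delgado 1/1, Singh 1/1.

5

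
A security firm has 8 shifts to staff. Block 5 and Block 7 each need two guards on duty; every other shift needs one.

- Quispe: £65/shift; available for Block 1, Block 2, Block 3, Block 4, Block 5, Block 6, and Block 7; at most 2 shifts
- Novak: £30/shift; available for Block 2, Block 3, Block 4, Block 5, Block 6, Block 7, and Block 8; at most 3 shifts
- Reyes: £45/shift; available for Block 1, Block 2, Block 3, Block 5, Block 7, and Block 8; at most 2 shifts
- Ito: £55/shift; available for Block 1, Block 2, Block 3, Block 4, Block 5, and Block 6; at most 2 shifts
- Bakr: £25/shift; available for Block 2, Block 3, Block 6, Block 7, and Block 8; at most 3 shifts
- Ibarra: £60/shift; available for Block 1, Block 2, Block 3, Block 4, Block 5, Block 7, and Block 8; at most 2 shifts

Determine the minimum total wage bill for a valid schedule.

Picking the cheapest available guard for each shift independently would cost £305, but that ignores the shift limits.
An optimal schedule: Block 1→Reyes, Block 2→Bakr, Block 3→Ito, Block 4→Novak, Block 5→Novak+Ito, Block 6→Bakr, Block 7→Novak+Reyes, Block 8→Bakr.
Total: 45 + 25 + 55 + 30 + 30 + 55 + 25 + 30 + 45 + 25 = £365.

£365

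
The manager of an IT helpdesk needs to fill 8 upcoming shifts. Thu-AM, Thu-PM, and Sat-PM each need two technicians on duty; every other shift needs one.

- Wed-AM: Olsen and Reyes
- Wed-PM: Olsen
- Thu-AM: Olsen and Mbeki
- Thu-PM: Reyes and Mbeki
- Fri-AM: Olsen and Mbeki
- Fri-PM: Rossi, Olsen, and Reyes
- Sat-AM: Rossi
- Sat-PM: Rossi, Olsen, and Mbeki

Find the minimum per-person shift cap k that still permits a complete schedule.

With 4 technicians and 11 worker-slots to fill, someone must work at least ⌈11/4⌉ = 3 shifts, so k ≥ 3.
k = 3 works: Wed-AM→Reyes, Wed-PM→Olsen, Thu-AM→Olsen+Mbeki, Thu-PM→Reyes+Mbeki, Fri-AM→Olsen, Fri-PM→Rossi, Sat-AM→Rossi, Sat-PM→Rossi+Mbeki.
Loads: Rossi 3, Olsen 3, Reyes 2, Mbeki 3 — all ≤ 3.

3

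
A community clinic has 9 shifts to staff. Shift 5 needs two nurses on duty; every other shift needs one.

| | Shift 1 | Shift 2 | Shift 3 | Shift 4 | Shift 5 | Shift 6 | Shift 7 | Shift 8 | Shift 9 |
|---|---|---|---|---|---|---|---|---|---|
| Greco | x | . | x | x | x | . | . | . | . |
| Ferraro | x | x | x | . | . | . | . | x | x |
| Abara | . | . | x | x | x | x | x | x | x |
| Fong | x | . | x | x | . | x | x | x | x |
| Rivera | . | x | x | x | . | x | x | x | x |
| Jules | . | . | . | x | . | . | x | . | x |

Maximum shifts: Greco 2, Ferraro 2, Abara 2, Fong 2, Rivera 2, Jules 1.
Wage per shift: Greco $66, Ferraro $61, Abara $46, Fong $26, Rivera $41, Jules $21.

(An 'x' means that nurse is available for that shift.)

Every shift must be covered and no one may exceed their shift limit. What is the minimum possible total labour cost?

$435

Shift 5 can only be covered by Greco and Abara, so that assignment is forced.
Picking the cheapest available nurse for each shift independently would cost $320, but that ignores the shift limits.
An optimal schedule: Shift 1→Fong, Shift 2→Rivera, Shift 3→Ferraro, Shift 4→Abara, Shift 5→Abara+Greco, Shift 6→Fong, Shift 7→Jules, Shift 8→Rivera, Shift 9→Ferraro.
Total: 26 + 41 + 61 + 46 + 46 + 66 + 26 + 21 + 41 + 61 = $435.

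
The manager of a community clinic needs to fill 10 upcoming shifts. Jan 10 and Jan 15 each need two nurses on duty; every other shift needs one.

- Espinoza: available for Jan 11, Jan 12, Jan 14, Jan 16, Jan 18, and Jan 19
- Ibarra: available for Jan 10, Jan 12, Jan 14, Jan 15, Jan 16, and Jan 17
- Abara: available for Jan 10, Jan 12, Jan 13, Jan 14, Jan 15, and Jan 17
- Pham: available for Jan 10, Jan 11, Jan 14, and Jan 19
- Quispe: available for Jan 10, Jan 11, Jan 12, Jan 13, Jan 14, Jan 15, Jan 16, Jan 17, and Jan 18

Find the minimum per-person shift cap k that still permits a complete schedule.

With 5 nurses and 12 worker-slots to fill, someone must work at least ⌈12/5⌉ = 3 shifts, so k ≥ 3.
k = 3 works: Jan 10→Pham+Quispe, Jan 11→Espinoza, Jan 12→Abara, Jan 13→Abara, Jan 14→Pham, Jan 15→Ibarra+Abara, Jan 16→Ibarra, Jan 17→Ibarra, Jan 18→Espinoza, Jan 19→Espinoza.
Loads: Espinoza 3, Ibarra 3, Abara 3, Pham 2, Quispe 1 — all ≤ 3.

3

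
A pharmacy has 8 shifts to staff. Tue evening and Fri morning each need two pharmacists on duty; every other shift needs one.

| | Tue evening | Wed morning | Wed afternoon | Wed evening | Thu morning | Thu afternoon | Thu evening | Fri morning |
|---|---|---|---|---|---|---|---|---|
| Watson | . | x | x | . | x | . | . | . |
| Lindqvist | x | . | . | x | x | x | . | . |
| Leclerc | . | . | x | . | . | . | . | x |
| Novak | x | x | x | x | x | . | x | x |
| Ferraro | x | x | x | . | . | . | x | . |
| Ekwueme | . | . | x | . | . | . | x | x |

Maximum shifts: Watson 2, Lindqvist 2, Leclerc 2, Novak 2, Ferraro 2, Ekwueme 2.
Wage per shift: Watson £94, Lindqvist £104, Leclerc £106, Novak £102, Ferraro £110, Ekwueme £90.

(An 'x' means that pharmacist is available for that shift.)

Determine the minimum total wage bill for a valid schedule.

Thu afternoon can only be covered by Lindqvist, so that assignment is forced.
Picking the cheapest available pharmacist for each shift independently would cost £972, but that ignores the shift limits.
An optimal schedule: Tue evening→Novak+Lindqvist, Wed morning→Watson, Wed afternoon→Leclerc, Wed evening→Novak, Thu morning→Watson, Thu afternoon→Lindqvist, Thu evening→Ekwueme, Fri morning→Ekwueme+Leclerc.
Total: 102 + 104 + 94 + 106 + 102 + 94 + 104 + 90 + 90 + 106 = £992.

£992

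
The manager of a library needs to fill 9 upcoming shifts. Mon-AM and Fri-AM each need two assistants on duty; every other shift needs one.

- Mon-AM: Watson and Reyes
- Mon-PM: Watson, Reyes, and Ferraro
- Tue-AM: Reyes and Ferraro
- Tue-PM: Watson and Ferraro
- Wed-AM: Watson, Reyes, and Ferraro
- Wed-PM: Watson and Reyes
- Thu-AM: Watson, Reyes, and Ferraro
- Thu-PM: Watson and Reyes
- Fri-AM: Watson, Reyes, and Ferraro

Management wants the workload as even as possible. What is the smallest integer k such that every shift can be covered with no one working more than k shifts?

With 3 assistants and 11 worker-slots to fill, someone must work at least ⌈11/3⌉ = 4 shifts, so k ≥ 4.
k = 4 works: Mon-AM→Watson+Reyes, Mon-PM→Reyes, Tue-AM→Reyes, Tue-PM→Watson, Wed-AM→Ferraro, Wed-PM→Watson, Thu-AM→Ferraro, Thu-PM→Watson, Fri-AM→Reyes+Ferraro.
Loads: Watson 4, Reyes 4, Ferraro 3 — all ≤ 4.

4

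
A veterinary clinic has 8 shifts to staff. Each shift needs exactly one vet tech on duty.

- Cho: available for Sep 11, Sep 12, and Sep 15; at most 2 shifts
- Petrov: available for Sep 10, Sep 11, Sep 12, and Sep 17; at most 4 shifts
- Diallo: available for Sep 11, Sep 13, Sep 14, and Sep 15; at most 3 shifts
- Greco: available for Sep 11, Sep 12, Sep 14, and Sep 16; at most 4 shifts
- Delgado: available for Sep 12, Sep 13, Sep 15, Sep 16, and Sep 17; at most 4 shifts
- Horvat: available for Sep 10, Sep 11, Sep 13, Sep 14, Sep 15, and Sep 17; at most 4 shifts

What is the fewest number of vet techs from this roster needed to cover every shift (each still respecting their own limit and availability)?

8 slots to fill and no one can take more than 4, so at least ⌈8/4⌉ = 2 vet techs are needed.
Greco and Horvat alone can cover everything: Sep 10→Horvat, Sep 11→Greco, Sep 12→Greco, Sep 13→Horvat, Sep 14→Greco, Sep 15→Horvat, Sep 16→Greco, Sep 17→Horvat.

2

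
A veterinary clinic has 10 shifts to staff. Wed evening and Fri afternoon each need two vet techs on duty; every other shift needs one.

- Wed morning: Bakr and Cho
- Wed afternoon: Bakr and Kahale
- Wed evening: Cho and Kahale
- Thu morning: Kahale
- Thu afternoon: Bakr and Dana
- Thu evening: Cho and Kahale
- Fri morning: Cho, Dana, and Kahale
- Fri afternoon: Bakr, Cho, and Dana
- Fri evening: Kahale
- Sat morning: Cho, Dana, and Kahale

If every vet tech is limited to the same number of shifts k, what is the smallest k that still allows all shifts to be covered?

3

With 4 vet techs and 12 worker-slots to fill, someone must work at least ⌈12/4⌉ = 3 shifts, so k ≥ 3.
k = 3 works: Wed morning→Bakr, Wed afternoon→Bakr, Wed evening→Cho+Kahale, Thu morning→Kahale, Thu afternoon→Bakr, Thu evening→Cho, Fri morning→Dana, Fri afternoon→Cho+Dana, Fri evening→Kahale, Sat morning→Dana.
Loads: Bakr 3, Cho 3, Dana 3, Kahale 3 — all ≤ 3.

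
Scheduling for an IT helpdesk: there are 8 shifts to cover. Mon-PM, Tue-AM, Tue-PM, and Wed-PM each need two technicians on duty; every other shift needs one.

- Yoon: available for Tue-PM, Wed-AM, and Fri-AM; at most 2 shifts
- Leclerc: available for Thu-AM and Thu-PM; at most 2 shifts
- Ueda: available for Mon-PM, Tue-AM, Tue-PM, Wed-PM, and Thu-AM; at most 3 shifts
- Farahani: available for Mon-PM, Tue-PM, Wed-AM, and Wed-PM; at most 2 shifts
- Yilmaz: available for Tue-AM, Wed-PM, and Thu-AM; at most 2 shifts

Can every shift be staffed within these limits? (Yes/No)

No

Total capacity is 2+2+3+2+2 = 11 but 12 worker-slots are needed — infeasible.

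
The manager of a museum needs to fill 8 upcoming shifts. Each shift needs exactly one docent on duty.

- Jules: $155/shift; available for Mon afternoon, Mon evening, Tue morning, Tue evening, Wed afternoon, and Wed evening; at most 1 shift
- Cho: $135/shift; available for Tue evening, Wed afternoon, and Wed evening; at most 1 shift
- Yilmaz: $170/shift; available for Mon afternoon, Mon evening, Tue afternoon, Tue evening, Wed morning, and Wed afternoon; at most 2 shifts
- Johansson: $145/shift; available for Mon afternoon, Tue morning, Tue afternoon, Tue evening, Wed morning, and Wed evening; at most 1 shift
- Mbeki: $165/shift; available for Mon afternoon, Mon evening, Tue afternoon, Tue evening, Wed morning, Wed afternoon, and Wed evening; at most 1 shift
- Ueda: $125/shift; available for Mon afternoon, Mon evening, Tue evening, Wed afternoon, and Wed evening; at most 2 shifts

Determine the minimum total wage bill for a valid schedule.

$1190

Picking the cheapest available docent for each shift independently would cost $1060, but that ignores the shift limits.
An optimal schedule: Mon afternoon→Johansson, Mon evening→Mbeki, Tue morning→Jules, Tue afternoon→Yilmaz, Tue evening→Ueda, Wed morning→Yilmaz, Wed afternoon→Cho, Wed evening→Ueda.
Total: 145 + 165 + 155 + 170 + 125 + 170 + 135 + 125 = $1190.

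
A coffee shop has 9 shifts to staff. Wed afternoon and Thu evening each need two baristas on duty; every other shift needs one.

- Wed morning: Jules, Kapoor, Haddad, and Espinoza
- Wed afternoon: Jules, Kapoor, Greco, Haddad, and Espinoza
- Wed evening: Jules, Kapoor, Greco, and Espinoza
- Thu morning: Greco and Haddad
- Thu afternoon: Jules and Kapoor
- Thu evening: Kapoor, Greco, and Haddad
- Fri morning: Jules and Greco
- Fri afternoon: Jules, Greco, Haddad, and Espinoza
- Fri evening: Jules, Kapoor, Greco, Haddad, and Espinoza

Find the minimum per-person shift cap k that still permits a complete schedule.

With 5 baristas and 11 worker-slots to fill, someone must work at least ⌈11/5⌉ = 3 shifts, so k ≥ 3.
k = 3 works: Wed morning→Jules, Wed afternoon→Haddad+Espinoza, Wed evening→Kapoor, Thu morning→Greco, Thu afternoon→Jules, Thu evening→Kapoor+Greco, Fri morning→Jules, Fri afternoon→Greco, Fri evening→Kapoor.
Loads: Jules 3, Kapoor 3, Greco 3, Haddad 1, Espinoza 1 — all ≤ 3.

3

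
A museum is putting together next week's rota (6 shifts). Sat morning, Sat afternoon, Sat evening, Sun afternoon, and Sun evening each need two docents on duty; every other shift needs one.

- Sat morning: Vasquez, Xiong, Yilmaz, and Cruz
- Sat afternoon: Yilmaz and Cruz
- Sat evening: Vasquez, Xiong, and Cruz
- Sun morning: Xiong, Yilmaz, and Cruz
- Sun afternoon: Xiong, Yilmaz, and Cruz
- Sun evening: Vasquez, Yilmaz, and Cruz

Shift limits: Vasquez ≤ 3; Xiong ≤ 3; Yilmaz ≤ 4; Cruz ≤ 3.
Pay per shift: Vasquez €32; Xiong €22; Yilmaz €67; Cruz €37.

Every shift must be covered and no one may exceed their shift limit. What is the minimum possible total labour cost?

Sat afternoon can only be covered by Yilmaz and Cruz, so that assignment is forced.
Picking the cheapest available docent for each shift independently would cost €362, but that ignores the shift limits.
An optimal schedule: Sat morning→Vasquez+Yilmaz, Sat afternoon→Cruz+Yilmaz, Sat evening→Xiong+Vasquez, Sun morning→Xiong, Sun afternoon→Xiong+Cruz, Sun evening→Vasquez+Cruz.
Total: 32 + 67 + 37 + 67 + 22 + 32 + 22 + 22 + 37 + 32 + 37 = €407.

€407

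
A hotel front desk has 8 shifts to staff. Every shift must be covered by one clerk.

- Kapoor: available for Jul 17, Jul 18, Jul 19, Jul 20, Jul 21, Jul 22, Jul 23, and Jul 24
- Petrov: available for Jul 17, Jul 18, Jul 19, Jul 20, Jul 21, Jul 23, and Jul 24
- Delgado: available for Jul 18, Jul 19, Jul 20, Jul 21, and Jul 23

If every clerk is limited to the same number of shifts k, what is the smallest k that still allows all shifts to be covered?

3

With 3 clerks and 8 worker-slots to fill, someone must work at least ⌈8/3⌉ = 3 shifts, so k ≥ 3.
k = 3 works: Jul 17→Kapoor, Jul 18→Petrov, Jul 19→Petrov, Jul 20→Petrov, Jul 21→Delgado, Jul 22→Kapoor, Jul 23→Delgado, Jul 24→Kapoor.
Loads: Kapoor 3, Petrov 3, Delgado 2 — all ≤ 3.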